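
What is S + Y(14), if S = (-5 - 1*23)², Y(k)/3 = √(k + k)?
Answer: 784 + 6*√7 ≈ 799.88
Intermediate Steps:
Y(k) = 3*√2*√k (Y(k) = 3*√(k + k) = 3*√(2*k) = 3*(√2*√k) = 3*√2*√k)
S = 784 (S = (-5 - 23)² = (-28)² = 784)
S + Y(14) = 784 + 3*√2*√14 = 784 + 6*√7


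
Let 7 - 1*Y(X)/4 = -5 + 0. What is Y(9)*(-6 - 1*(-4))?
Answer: -96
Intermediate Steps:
Y(X) = 48 (Y(X) = 28 - 4*(-5 + 0) = 28 - 4*(-5) = 28 + 20 = 48)
Y(9)*(-6 - 1*(-4)) = 48*(-6 - 1*(-4)) = 48*(-6 + 4) = 48*(-2) = -96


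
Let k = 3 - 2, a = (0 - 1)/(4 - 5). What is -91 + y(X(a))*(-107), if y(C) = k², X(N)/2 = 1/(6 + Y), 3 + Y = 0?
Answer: -198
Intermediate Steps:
a = 1 (a = -1/(-1) = -1*(-1) = 1)
Y = -3 (Y = -3 + 0 = -3)
k = 1
X(N) = ⅔ (X(N) = 2/(6 - 3) = 2/3 = 2*(⅓) = ⅔)
y(C) = 1 (y(C) = 1² = 1)
-91 + y(X(a))*(-107) = -91 + 1*(-107) = -91 - 107 = -198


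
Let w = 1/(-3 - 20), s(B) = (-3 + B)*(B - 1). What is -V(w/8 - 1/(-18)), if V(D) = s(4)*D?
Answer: -83/552 ≈ -0.15036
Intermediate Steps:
s(B) = (-1 + B)*(-3 + B) (s(B) = (-3 + B)*(-1 + B) = (-1 + B)*(-3 + B))
w = -1/23 (w = 1/(-23) = -1/23 ≈ -0.043478)
V(D) = 3*D (V(D) = (3 + 4**2 - 4*4)*D = (3 + 16 - 16)*D = 3*D)
-V(w/8 - 1/(-18)) = -3*(-1/23/8 - 1/(-18)) = -3*(-1/23*1/8 - 1*(-1/18)) = -3*(-1/184 + 1/18) = -3*83/1656 = -1*83/552 = -83/552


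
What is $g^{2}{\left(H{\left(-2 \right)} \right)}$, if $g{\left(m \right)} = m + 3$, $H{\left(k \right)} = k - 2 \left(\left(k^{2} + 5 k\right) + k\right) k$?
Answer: $961$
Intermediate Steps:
$H{\left(k \right)} = k - 2 k \left(k^{2} + 6 k\right)$ ($H{\left(k \right)} = k - 2 \left(k^{2} + 6 k\right) k = k - 2 k \left(k^{2} + 6 k\right)$)
$g{\left(m \right)} = 3 + m$
$g^{2}{\left(H{\left(-2 \right)} \right)} = \left(3 - 2 \left(1 - -24 - 2 \left(-2\right)^{2}\right)\right)^{2} = \left(3 - 2 \left(1 + 24 - 8\right)\right)^{2} = \left(3 - 34\right)^{2} = \left(-31\right)^{2} = 961$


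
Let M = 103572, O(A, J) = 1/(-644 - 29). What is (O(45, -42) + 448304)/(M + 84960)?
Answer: 301708591/126882036 ≈ 2.3779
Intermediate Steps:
O(A, J) = -1/673 (O(A, J) = 1/(-673) = -1/673)
(O(45, -42) + 448304)/(M + 84960) = (-1/673 + 448304)/(103572 + 84960) = (301708591/673)/188532 = (301708591/673)*(1/188532) = 301708591/126882036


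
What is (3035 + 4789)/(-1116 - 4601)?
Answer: -7824/5717 ≈ -1.3685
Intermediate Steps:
(3035 + 4789)/(-1116 - 4601) = 7824/(-5717) = 7824*(-1/5717) = -7824/5717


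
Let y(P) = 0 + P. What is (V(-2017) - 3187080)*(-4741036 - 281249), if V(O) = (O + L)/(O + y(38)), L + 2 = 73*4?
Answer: 31676704576480005/1979 ≈ 1.6006e+13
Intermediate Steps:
L = 290 (L = -2 + 73*4 = -2 + 292 = 290)
y(P) = P
V(O) = (290 + O)/(38 + O) (V(O) = (O + 290)/(O + 38) = (290 + O)/(38 + O))
(V(-2017) - 3187080)*(-4741036 - 281249) = ((290 - 2017)/(38 - 2017) - 3187080)*(-4741036 - 281249) = (-1727/(-1979) - 3187080)*(-5022285) = (-1/1979*(-1727) - 3187080)*(-5022285) = (1727/1979 - 3187080)*(-5022285) = -6307229593/1979*(-5022285) = 31676704576480005/1979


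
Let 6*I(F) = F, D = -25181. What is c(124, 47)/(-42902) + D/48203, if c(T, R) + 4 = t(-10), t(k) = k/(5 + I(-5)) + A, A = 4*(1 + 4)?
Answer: -142233003/272105935 ≈ -0.52271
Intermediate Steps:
I(F) = F/6
A = 20 (A = 4*5 = 20)
t(k) = 20 + 6*k/25 (t(k) = k/(5 + (⅙)*(-5)) + 20 = k/(5 - ⅚) + 20 = k/(25/6) + 20 = 6*k/25 + 20 = 20 + 6*k/25)
c(T, R) = 68/5 (c(T, R) = -4 + (20 + (6/25)*(-10)) = -4 + (20 - 12/5) = -4 + 88/5 = 68/5)
c(124, 47)/(-42902) + D/48203 = (68/5)/(-42902) - 25181/48203 = (68/5)*(-1/42902) - 25181*1/48203 = -34/107255 - 25181/48203 = -142233003/272105935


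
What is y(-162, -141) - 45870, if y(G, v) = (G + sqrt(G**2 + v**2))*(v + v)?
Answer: -186 - 4230*sqrt(205) ≈ -60750.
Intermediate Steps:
y(G, v) = 2*v*(G + sqrt(G**2 + v**2)) (y(G, v) = (G + sqrt(G**2 + v**2))*(2*v) = 2*v*(G + sqrt(G**2 + v**2)))
y(-162, -141) - 45870 = 2*(-141)*(-162 + sqrt((-162)**2 + (-141)**2)) - 45870 = 2*(-141)*(-162 + sqrt(26244 + 19881)) - 45870 = 2*(-141)*(-162 + sqrt(46125)) - 45870 = 2*(-141)*(-162 + 15*sqrt(205)) - 45870 = (45684 - 4230*sqrt(205)) - 45870 = -186 - 4230*sqrt(205)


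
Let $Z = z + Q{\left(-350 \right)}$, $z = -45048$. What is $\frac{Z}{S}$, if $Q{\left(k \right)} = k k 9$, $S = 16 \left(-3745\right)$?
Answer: $- \frac{264363}{14980} \approx -17.648$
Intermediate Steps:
$S = -59920$
$Q{\left(k \right)} = 9 k^{2}$ ($Q{\left(k \right)} = k^{2} \cdot 9 = 9 k^{2}$)
$Z = 1057452$ ($Z = -45048 + 9 \left(-350\right)^{2} = -45048 + 9 \cdot 122500 = -45048 + 1102500 = 1057452$)
$\frac{Z}{S} = \frac{1057452}{-59920} = 1057452 \left(- \frac{1}{59920}\right) = - \frac{264363}{14980}$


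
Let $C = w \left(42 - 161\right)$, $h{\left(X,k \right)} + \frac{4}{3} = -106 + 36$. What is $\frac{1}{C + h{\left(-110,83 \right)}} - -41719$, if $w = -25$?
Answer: $\frac{363414212}{8711} \approx 41719.0$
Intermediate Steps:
$h{\left(X,k \right)} = - \frac{214}{3}$ ($h{\left(X,k \right)} = - \frac{4}{3} + \left(-106 + 36\right) = - \frac{4}{3} - 70 = - \frac{214}{3}$)
$C = 2975$ ($C = - 25 \left(42 - 161\right) = \left(-25\right) \left(-119\right) = 2975$)
$\frac{1}{C + h{\left(-110,83 \right)}} - -41719 = \frac{1}{2975 - \frac{214}{3}} - -41719 = \frac{1}{\frac{8711}{3}} + 41719 = \frac{3}{8711} + 41719 = \frac{363414212}{8711}$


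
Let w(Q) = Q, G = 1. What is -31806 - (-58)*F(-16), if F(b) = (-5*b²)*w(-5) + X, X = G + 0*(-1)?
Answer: 339452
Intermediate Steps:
X = 1 (X = 1 + 0*(-1) = 1 + 0 = 1)
F(b) = 1 + 25*b² (F(b) = -5*b²*(-5) + 1 = 25*b² + 1 = 1 + 25*b²)
-31806 - (-58)*F(-16) = -31806 - (-58)*(1 + 25*(-16)²) = -31806 - (-58)*(1 + 25*256) = -31806 - (-58)*(1 + 6400) = -31806 - (-58)*6401 = -31806 - 1*(-371258) = -31806 + 371258 = 339452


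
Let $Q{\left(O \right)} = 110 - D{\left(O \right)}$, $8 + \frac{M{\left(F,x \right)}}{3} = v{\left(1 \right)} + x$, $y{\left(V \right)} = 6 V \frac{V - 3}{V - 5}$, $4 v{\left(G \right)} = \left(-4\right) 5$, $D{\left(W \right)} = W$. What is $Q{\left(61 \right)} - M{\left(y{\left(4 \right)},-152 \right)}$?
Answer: $544$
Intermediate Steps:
$v{\left(G \right)} = -5$ ($v{\left(G \right)} = \frac{\left(-4\right) 5}{4} = \frac{1}{4} \left(-20\right) = -5$)
$y{\left(V \right)} = \frac{6 V \left(-3 + V\right)}{-5 + V}$ ($y{\left(V \right)} = 6 V \frac{-3 + V}{-5 + V} = \frac{6 V \left(-3 + V\right)}{-5 + V}$)
$M{\left(F,x \right)} = -39 + 3 x$ ($M{\left(F,x \right)} = -24 + 3 \left(-5 + x\right) = -24 + \left(-15 + 3 x\right) = -39 + 3 x$)
$Q{\left(O \right)} = 110 - O$
$Q{\left(61 \right)} - M{\left(y{\left(4 \right)},-152 \right)} = \left(110 - 61\right) - \left(-39 + 3 \left(-152\right)\right) = \left(110 - 61\right) - \left(-39 - 456\right) = 49 - -495 = 49 + 495 = 544$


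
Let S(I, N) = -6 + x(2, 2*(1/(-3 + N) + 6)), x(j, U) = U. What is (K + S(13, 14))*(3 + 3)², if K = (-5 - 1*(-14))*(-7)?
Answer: -22500/11 ≈ -2045.5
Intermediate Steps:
S(I, N) = 6 + 2/(-3 + N) (S(I, N) = -6 + 2*(1/(-3 + N) + 6) = -6 + 2*(6 + 1/(-3 + N)) = -6 + (12 + 2/(-3 + N)) = 6 + 2/(-3 + N))
K = -63 (K = (-5 + 14)*(-7) = 9*(-7) = -63)
(K + S(13, 14))*(3 + 3)² = (-63 + 2*(-8 + 3*14)/(-3 + 14))*(3 + 3)² = (-63 + 2*(-8 + 42)/11)*6² = (-63 + 2*(1/11)*34)*36 = (-63 + 68/11)*36 = -625/11*36 = -22500/11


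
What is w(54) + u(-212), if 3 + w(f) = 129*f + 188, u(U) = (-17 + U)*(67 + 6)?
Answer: -9566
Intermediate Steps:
u(U) = -1241 + 73*U (u(U) = (-17 + U)*73 = -1241 + 73*U)
w(f) = 185 + 129*f (w(f) = -3 + (129*f + 188) = -3 + (188 + 129*f) = 185 + 129*f)
w(54) + u(-212) = (185 + 129*54) + (-1241 + 73*(-212)) = (185 + 6966) + (-1241 - 15476) = 7151 - 16717 = -9566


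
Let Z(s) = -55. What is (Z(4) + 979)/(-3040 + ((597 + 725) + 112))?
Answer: -42/73 ≈ -0.57534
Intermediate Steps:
(Z(4) + 979)/(-3040 + ((597 + 725) + 112)) = (-55 + 979)/(-3040 + ((597 + 725) + 112)) = 924/(-3040 + (1322 + 112)) = 924/(-3040 + 1434) = 924/(-1606) = 924*(-1/1606) = -42/73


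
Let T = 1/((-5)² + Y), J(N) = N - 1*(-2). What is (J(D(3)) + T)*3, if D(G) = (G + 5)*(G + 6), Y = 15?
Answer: 8883/40 ≈ 222.07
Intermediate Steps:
D(G) = (5 + G)*(6 + G)
J(N) = 2 + N (J(N) = N + 2 = 2 + N)
T = 1/40 (T = 1/((-5)² + 15) = 1/(25 + 15) = 1/40 ≈ 0.025000)
(J(D(3)) + T)*3 = ((2 + (30 + 3² + 11*3)) + 1/40)*3 = ((2 + (30 + 9 + 33)) + 1/40)*3 = ((2 + 72) + 1/40)*3 = (74 + 1/40)*3 = (2961/40)*3 = 8883/40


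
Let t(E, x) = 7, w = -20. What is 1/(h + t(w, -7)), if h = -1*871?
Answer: -1/864 ≈ -0.0011574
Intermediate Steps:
h = -871
1/(h + t(w, -7)) = 1/(-871 + 7) = 1/(-864) = -1/864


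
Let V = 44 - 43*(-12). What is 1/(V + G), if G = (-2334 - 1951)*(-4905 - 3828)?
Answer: 1/37421465 ≈ 2.6723e-8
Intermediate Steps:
V = 560 (V = 44 + 516 = 560)
G = 37420905 (G = -4285*(-8733) = 37420905)
1/(V + G) = 1/(560 + 37420905) = 1/37421465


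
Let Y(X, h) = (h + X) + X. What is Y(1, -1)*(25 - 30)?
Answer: -5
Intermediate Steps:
Y(X, h) = h + 2*X (Y(X, h) = (X + h) + X = h + 2*X)
Y(1, -1)*(25 - 30) = (-1 + 2*1)*(25 - 30) = (-1 + 2)*(-5) = 1*(-5) = -5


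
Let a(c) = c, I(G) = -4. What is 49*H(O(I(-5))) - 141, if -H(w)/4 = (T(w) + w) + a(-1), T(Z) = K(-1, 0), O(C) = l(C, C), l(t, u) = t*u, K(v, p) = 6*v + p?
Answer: -1905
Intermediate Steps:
K(v, p) = p + 6*v
O(C) = C² (O(C) = C*C = C²)
T(Z) = -6 (T(Z) = 0 + 6*(-1) = 0 - 6 = -6)
H(w) = 28 - 4*w (H(w) = -4*((-6 + w) - 1) = -4*(-7 + w) = 28 - 4*w)
49*H(O(I(-5))) - 141 = 49*(28 - 4*(-4)²) - 141 = 49*(28 - 4*16) - 141 = 49*(28 - 64) - 141 = 49*(-36) - 141 = -1764 - 141 = -1905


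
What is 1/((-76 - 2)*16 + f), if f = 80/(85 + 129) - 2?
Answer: -107/133710 ≈ -0.00080024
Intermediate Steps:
f = -174/107 (f = 80/214 - 2 = (1/214)*80 - 2 = 40/107 - 2 = -174/107 ≈ -1.6262)
1/((-76 - 2)*16 + f) = 1/((-76 - 2)*16 - 174/107) = 1/(-78*16 - 174/107) = 1/(-1248 - 174/107) = 1/(-133710/107) = -107/133710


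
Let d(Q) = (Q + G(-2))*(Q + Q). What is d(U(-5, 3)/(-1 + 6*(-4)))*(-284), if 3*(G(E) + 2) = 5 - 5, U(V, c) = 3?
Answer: -90312/625 ≈ -144.50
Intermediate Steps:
G(E) = -2 (G(E) = -2 + (5 - 5)/3 = -2 + (⅓)*0 = -2 + 0 = -2)
d(Q) = 2*Q*(-2 + Q) (d(Q) = (Q - 2)*(Q + Q) = (-2 + Q)*(2*Q) = 2*Q*(-2 + Q))
d(U(-5, 3)/(-1 + 6*(-4)))*(-284) = (2*(3/(-1 + 6*(-4)))*(-2 + 3/(-1 + 6*(-4))))*(-284) = (2*(3/(-1 - 24))*(-2 + 3/(-1 - 24)))*(-284) = (2*(3/(-25))*(-2 + 3/(-25)))*(-284) = (2*(3*(-1/25))*(-2 + 3*(-1/25)))*(-284) = (2*(-3/25)*(-2 - 3/25))*(-284) = (2*(-3/25)*(-53/25))*(-284) = (318/625)*(-284) = -90312/625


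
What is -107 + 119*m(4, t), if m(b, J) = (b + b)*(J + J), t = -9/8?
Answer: -2249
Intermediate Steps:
t = -9/8 (t = -9*1/8 = -9/8 ≈ -1.1250)
m(b, J) = 4*J*b (m(b, J) = (2*b)*(2*J) = 4*J*b)
-107 + 119*m(4, t) = -107 + 119*(4*(-9/8)*4) = -107 + 119*(-18) = -107 - 2142 = -2249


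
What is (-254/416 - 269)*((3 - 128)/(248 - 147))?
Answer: 7009875/21008 ≈ 333.68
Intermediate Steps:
(-254/416 - 269)*((3 - 128)/(248 - 147)) = (-254*1/416 - 269)*(-125/101) = (-127/208 - 269)*(-125*1/101) = -56079/208*(-125/101) = 7009875/21008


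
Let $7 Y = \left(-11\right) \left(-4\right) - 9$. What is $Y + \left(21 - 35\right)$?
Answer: $-9$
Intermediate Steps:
$Y = 5$ ($Y = \frac{\left(-11\right) \left(-4\right) - 9}{7} = \frac{44 - 9}{7} = \frac{1}{7} \cdot 35 = 5$)
$Y + \left(21 - 35\right) = 5 + \left(21 - 35\right) = 5 - 14 = -9$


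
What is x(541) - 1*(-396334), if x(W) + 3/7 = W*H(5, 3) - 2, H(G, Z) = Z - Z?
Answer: 2774321/7 ≈ 3.9633e+5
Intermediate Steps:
H(G, Z) = 0
x(W) = -17/7 (x(W) = -3/7 + (W*0 - 2) = -3/7 + (0 - 2) = -3/7 - 2 = -17/7)
x(541) - 1*(-396334) = -17/7 - 1*(-396334) = -17/7 + 396334 = 2774321/7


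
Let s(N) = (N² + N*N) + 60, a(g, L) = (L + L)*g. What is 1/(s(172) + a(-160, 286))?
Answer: -1/32292 ≈ -3.0967e-5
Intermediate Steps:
a(g, L) = 2*L*g (a(g, L) = (2*L)*g = 2*L*g)
s(N) = 60 + 2*N² (s(N) = (N² + N²) + 60 = 2*N² + 60 = 60 + 2*N²)
1/(s(172) + a(-160, 286)) = 1/((60 + 2*172²) + 2*286*(-160)) = 1/((60 + 2*29584) - 91520) = 1/((60 + 59168) - 91520) = 1/(59228 - 91520) = 1/(-32292) = -1/32292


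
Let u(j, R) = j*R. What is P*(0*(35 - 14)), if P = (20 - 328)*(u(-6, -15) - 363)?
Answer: 0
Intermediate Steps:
u(j, R) = R*j
P = 84084 (P = (20 - 328)*(-15*(-6) - 363) = -308*(90 - 363) = -308*(-273) = 84084)
P*(0*(35 - 14)) = 84084*(0*(35 - 14)) = 84084*(0*21) = 84084*0 = 0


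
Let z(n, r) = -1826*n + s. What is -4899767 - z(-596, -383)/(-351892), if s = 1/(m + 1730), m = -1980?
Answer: -431046930217001/87973000 ≈ -4.8998e+6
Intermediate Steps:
s = -1/250 (s = 1/(-1980 + 1730) = 1/(-250) = -1/250 ≈ -0.0040000)
z(n, r) = -1/250 - 1826*n (z(n, r) = -1826*n - 1/250 = -1/250 - 1826*n)
-4899767 - z(-596, -383)/(-351892) = -4899767 - (-1/250 - 1826*(-596))/(-351892) = -4899767 - (-1/250 + 1088296)*(-1)/351892 = -4899767 - 272073999*(-1)/(250*351892) = -4899767 - 1*(-272073999/87973000) = -4899767 + 272073999/87973000 = -431046930217001/87973000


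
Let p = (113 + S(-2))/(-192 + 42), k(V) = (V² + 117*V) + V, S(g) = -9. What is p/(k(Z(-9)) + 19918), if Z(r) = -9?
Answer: -52/1420275 ≈ -3.6613e-5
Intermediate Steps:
k(V) = V² + 118*V
p = -52/75 (p = (113 - 9)/(-192 + 42) = 104/(-150) = 104*(-1/150) = -52/75 ≈ -0.69333)
p/(k(Z(-9)) + 19918) = -52/75/(-9*(118 - 9) + 19918) = -52/75/(-9*109 + 19918) = -52/75/(-981 + 19918) = -52/75/18937 = (1/18937)*(-52/75) = -52/1420275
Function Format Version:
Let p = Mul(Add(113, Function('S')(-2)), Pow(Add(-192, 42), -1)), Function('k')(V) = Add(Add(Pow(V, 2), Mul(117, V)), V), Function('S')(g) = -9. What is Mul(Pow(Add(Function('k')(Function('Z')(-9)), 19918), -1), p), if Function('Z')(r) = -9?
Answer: Rational(-52, 1420275) ≈ -3.6613e-5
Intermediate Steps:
Function('k')(V) = Add(Pow(V, 2), Mul(118, V))
p = Rational(-52, 75) (p = Mul(Add(113, -9), Pow(Add(-192, 42), -1)) = Mul(104, Pow(-150, -1)) = Mul(104, Rational(-1, 150)) = Rational(-52, 75) ≈ -0.69333)
Mul(Pow(Add(Function('k')(Function('Z')(-9)), 19918), -1), p) = Mul(Pow(Add(Mul(-9, Add(118, -9)), 19918), -1), Rational(-52, 75)) = Mul(Pow(Add(Mul(-9, 109), 19918), -1), Rational(-52, 75)) = Mul(Pow(Add(-981, 19918), -1), Rational(-52, 75)) = Mul(Pow(18937, -1), Rational(-52, 75)) = Mul(Rational(1, 18937), Rational(-52, 75)) = Rational(-52, 1420275)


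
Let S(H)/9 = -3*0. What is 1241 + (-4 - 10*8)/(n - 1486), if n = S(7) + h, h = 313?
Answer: 485259/391 ≈ 1241.1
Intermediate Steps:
S(H) = 0 (S(H) = 9*(-3*0) = 9*0 = 0)
n = 313 (n = 0 + 313 = 313)
1241 + (-4 - 10*8)/(n - 1486) = 1241 + (-4 - 10*8)/(313 - 1486) = 1241 + (-4 - 80)/(-1173) = 1241 - 1/1173*(-84) = 1241 + 28/391 = 485259/391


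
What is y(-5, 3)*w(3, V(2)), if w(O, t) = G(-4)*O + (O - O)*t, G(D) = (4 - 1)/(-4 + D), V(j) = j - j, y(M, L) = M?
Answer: 45/8 ≈ 5.6250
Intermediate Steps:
V(j) = 0
G(D) = 3/(-4 + D)
w(O, t) = -3*O/8 (w(O, t) = (3/(-4 - 4))*O + (O - O)*t = (3/(-8))*O + 0*t = (3*(-⅛))*O + 0 = -3*O/8 + 0 = -3*O/8)
y(-5, 3)*w(3, V(2)) = -(-15)*3/8 = -5*(-9/8) = 45/8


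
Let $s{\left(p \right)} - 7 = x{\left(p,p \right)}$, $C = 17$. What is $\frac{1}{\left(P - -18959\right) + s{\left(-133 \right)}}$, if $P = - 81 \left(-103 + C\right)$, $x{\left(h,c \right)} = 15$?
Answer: $\frac{1}{25947} \approx 3.854 \cdot 10^{-5}$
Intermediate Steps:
$P = 6966$ ($P = - 81 \left(-103 + 17\right) = \left(-81\right) \left(-86\right) = 6966$)
$s{\left(p \right)} = 22$ ($s{\left(p \right)} = 7 + 15 = 22$)
$\frac{1}{\left(P - -18959\right) + s{\left(-133 \right)}} = \frac{1}{\left(6966 - -18959\right) + 22} = \frac{1}{\left(6966 + 18959\right) + 22} = \frac{1}{25925 + 22} = \frac{1}{25947}$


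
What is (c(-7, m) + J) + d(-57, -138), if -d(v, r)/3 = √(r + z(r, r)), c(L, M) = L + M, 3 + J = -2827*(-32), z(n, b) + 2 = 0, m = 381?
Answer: 90835 - 6*I*√35 ≈ 90835.0 - 35.496*I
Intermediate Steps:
z(n, b) = -2 (z(n, b) = -2 + 0 = -2)
J = 90461 (J = -3 - 2827*(-32) = -3 + 90464 = 90461)
d(v, r) = -3*√(-2 + r) (d(v, r) = -3*√(r - 2) = -3*√(-2 + r))
(c(-7, m) + J) + d(-57, -138) = ((-7 + 381) + 90461) - 3*√(-2 - 138) = (374 + 90461) - 6*I*√35 = 90835 - 6*I*√35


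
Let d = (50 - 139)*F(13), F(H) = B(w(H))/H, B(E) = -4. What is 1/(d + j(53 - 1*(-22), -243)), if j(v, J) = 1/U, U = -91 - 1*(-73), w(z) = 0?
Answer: 234/6395 ≈ 0.036591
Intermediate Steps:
F(H) = -4/H
U = -18 (U = -91 + 73 = -18)
d = 356/13 (d = (50 - 139)*(-4/13) = -(-356)/13 = -89*(-4/13) = 356/13 ≈ 27.385)
j(v, J) = -1/18 (j(v, J) = 1/(-18) = -1/18)
1/(d + j(53 - 1*(-22), -243)) = 1/(356/13 - 1/18) = 1/(6395/234) = 234/6395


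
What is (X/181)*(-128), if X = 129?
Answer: -16512/181 ≈ -91.227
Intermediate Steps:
(X/181)*(-128) = (129/181)*(-128) = -16512/181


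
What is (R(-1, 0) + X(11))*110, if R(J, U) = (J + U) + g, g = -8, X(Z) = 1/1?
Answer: -880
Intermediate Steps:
X(Z) = 1
R(J, U) = -8 + J + U (R(J, U) = (J + U) - 8 = -8 + J + U)
(R(-1, 0) + X(11))*110 = ((-8 - 1 + 0) + 1)*110 = (-9 + 1)*110 = -8*110 = -880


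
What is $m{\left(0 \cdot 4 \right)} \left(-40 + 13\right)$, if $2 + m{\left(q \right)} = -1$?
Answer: $81$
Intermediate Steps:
$m{\left(q \right)} = -3$ ($m{\left(q \right)} = -2 - 1 = -3$)
$m{\left(0 \cdot 4 \right)} \left(-40 + 13\right) = - 3 \left(-40 + 13\right) = \left(-3\right) \left(-27\right) = 81$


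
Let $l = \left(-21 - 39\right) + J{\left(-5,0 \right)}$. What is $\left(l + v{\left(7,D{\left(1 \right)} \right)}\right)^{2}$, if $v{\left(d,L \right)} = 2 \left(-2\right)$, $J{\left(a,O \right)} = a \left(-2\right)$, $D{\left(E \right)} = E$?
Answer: $2916$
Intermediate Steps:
$J{\left(a,O \right)} = - 2 a$
$v{\left(d,L \right)} = -4$
$l = -50$ ($l = \left(-21 - 39\right) - -10 = -60 + 10 = -50$)
$\left(l + v{\left(7,D{\left(1 \right)} \right)}\right)^{2} = \left(-50 - 4\right)^{2} = \left(-54\right)^{2} = 2916$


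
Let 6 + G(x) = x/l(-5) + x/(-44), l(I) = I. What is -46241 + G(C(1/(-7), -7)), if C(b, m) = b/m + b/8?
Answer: -81394721/1760 ≈ -46247.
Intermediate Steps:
C(b, m) = b/8 + b/m (C(b, m) = b/m + b*(⅛) = b/m + b/8 = b/8 + b/m)
G(x) = -6 - 49*x/220 (G(x) = -6 + (x/(-5) + x/(-44)) = -6 + (x*(-⅕) + x*(-1/44)) = -6 + (-x/5 - x/44) = -6 - 49*x/220)
-46241 + G(C(1/(-7), -7)) = -46241 + (-6 - 49*((⅛)/(-7) + 1/(-7*(-7)))/220) = -46241 + (-6 - 49*((⅛)*(-⅐) - ⅐*(-⅐))/220) = -46241 + (-6 - 49*(-1/56 + 1/49)/220) = -46241 + (-6 - 49/220*1/392) = -46241 + (-6 - 1/1760) = -46241 - 10561/1760 = -81394721/1760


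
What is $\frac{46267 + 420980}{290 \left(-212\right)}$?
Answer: $- \frac{467247}{61480} \approx -7.6$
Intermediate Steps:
$\frac{46267 + 420980}{290 \left(-212\right)} = \frac{467247}{-61480} = 467247 \left(- \frac{1}{61480}\right) = - \frac{467247}{61480}$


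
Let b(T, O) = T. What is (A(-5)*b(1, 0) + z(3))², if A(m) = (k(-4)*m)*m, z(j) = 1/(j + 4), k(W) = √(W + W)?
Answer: -244999/49 + 100*I*√2/7 ≈ -5000.0 + 20.203*I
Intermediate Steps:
k(W) = √2*√W (k(W) = √(2*W) = √2*√W)
z(j) = 1/(4 + j)
A(m) = 2*I*√2*m² (A(m) = ((√2*√(-4))*m)*m = ((√2*(2*I))*m)*m = ((2*I*√2)*m)*m = (2*I*m*√2)*m = 2*I*√2*m²)
(A(-5)*b(1, 0) + z(3))² = ((2*I*√2*(-5)²)*1 + 1/(4 + 3))² = ((2*I*√2*25)*1 + 1/7)² = ((50*I*√2)*1 + ⅐)² = (50*I*√2 + ⅐)² = (⅐ + 50*I*√2)²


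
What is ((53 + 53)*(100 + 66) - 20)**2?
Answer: 308915776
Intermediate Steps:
((53 + 53)*(100 + 66) - 20)**2 = (106*166 - 20)**2 = (17596 - 20)**2 = 17576**2 = 308915776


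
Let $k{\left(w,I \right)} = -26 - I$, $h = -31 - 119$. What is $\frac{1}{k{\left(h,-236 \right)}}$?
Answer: $\frac{1}{210} \approx 0.0047619$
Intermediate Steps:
$h = -150$ ($h = -31 - 119 = -150$)
$\frac{1}{k{\left(h,-236 \right)}} = \frac{1}{-26 - -236} = \frac{1}{-26 + 236} = \frac{1}{210}$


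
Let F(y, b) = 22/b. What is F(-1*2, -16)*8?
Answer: -11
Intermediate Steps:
F(-1*2, -16)*8 = (22/(-16))*8 = (22*(-1/16))*8 = -11/8*8 = -11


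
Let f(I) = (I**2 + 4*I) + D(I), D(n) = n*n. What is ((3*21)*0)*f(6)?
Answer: 0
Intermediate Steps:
D(n) = n**2
f(I) = 2*I**2 + 4*I (f(I) = (I**2 + 4*I) + I**2 = 2*I**2 + 4*I)
((3*21)*0)*f(6) = ((3*21)*0)*(2*6*(2 + 6)) = (63*0)*(2*6*8) = 0*96 = 0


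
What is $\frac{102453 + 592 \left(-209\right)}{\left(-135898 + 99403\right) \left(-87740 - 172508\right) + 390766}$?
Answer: $- \frac{21275}{9498141526} \approx -2.2399 \cdot 10^{-6}$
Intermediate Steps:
$\frac{102453 + 592 \left(-209\right)}{\left(-135898 + 99403\right) \left(-87740 - 172508\right) + 390766} = \frac{102453 - 123728}{\left(-36495\right) \left(-260248\right) + 390766} = - \frac{21275}{9497750760 + 390766} = - \frac{21275}{9498141526}$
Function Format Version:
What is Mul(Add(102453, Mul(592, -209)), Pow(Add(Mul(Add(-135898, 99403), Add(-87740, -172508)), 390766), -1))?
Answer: Rational(-21275, 9498141526) ≈ -2.2399e-6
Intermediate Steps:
Mul(Add(102453, Mul(592, -209)), Pow(Add(Mul(Add(-135898, 99403), Add(-87740, -172508)), 390766), -1)) = Mul(Add(102453, -123728), Pow(Add(Mul(-36495, -260248), 390766), -1)) = Mul(-21275, Pow(Add(9497750760, 390766), -1)) = Mul(-21275, Pow(9498141526, -1)) = Mul(-21275, Rational(1, 9498141526)) = Rational(-21275, 9498141526)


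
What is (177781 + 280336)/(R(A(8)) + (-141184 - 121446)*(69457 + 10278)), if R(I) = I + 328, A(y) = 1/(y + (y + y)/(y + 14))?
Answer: -43979232/2010317061301 ≈ -2.1877e-5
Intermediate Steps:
A(y) = 1/(y + 2*y/(14 + y)) (A(y) = 1/(y + (2*y)/(14 + y)) = 1/(y + 2*y/(14 + y)))
R(I) = 328 + I
(177781 + 280336)/(R(A(8)) + (-141184 - 121446)*(69457 + 10278)) = (177781 + 280336)/((328 + (14 + 8)/(8*(16 + 8))) + (-141184 - 121446)*(69457 + 10278)) = 458117/((328 + (1/8)*22/24) - 262630*79735) = 458117/((328 + (1/8)*(1/24)*22) - 20940803050) = 458117/((328 + 11/96) - 20940803050) = 458117/(31499/96 - 20940803050) = 458117/(-2010317061301/96) = 458117*(-96/2010317061301) = -43979232/2010317061301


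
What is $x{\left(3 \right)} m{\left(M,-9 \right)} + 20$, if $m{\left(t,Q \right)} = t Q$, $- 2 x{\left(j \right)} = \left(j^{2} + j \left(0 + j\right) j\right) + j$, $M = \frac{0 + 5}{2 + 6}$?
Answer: $\frac{2075}{16} \approx 129.69$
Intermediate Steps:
$M = \frac{5}{8} \approx 0.625$
$x{\left(j \right)} = - \frac{j}{2} - \frac{j^{2}}{2} - \frac{j^{3}}{2}$ ($x{\left(j \right)} = - \frac{\left(j^{2} + j \left(0 + j\right) j\right) + j}{2} = - \frac{\left(j^{2} + j j j\right) + j}{2} = - \frac{\left(j^{2} + j^{2} j\right) + j}{2} = - \frac{\left(j^{2} + j^{3}\right) + j}{2} = - \frac{j + j^{2} + j^{3}}{2} = - \frac{j}{2} - \frac{j^{2}}{2} - \frac{j^{3}}{2}$)
$m{\left(t,Q \right)} = Q t$
$x{\left(3 \right)} m{\left(M,-9 \right)} + 20 = \left(- \frac{1}{2}\right) 3 \left(1 + 3 + 3^{2}\right) \left(\left(-9\right) \frac{5}{8}\right) + 20 = \left(- \frac{1}{2}\right) 3 \left(1 + 3 + 9\right) \left(- \frac{45}{8}\right) + 20 = \left(- \frac{1}{2}\right) 3 \cdot 13 \left(- \frac{45}{8}\right) + 20 = \left(- \frac{39}{2}\right) \left(- \frac{45}{8}\right) + 20 = \frac{1755}{16} + 20 = \frac{2075}{16}$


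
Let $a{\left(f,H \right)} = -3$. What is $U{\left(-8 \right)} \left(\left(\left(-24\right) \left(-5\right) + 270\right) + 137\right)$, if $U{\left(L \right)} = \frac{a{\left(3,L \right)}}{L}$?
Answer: $\frac{1581}{8} \approx 197.63$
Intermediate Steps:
$U{\left(L \right)} = - \frac{3}{L}$
$U{\left(-8 \right)} \left(\left(\left(-24\right) \left(-5\right) + 270\right) + 137\right) = - \frac{3}{-8} \left(\left(\left(-24\right) \left(-5\right) + 270\right) + 137\right) = \left(-3\right) \left(- \frac{1}{8}\right) \left(\left(120 + 270\right) + 137\right) = \frac{3 \left(390 + 137\right)}{8} = \frac{3}{8} \cdot 527 = \frac{1581}{8}$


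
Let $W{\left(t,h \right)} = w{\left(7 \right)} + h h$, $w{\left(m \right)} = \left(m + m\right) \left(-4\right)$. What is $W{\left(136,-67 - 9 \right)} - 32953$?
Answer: $-27233$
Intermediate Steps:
$w{\left(m \right)} = - 8 m$ ($w{\left(m \right)} = 2 m \left(-4\right) = - 8 m$)
$W{\left(t,h \right)} = -56 + h^{2}$ ($W{\left(t,h \right)} = \left(-8\right) 7 + h h = -56 + h^{2}$)
$W{\left(136,-67 - 9 \right)} - 32953 = \left(-56 + \left(-67 - 9\right)^{2}\right) - 32953 = \left(-56 + \left(-76\right)^{2}\right) - 32953 = \left(-56 + 5776\right) - 32953 = 5720 - 32953 = -27233$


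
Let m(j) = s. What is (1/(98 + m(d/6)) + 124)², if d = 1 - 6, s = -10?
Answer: 119093569/7744 ≈ 15379.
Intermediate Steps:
d = -5
m(j) = -10
(1/(98 + m(d/6)) + 124)² = (1/(98 - 10) + 124)² = (1/88 + 124)² = (10913/88)² = 119093569/7744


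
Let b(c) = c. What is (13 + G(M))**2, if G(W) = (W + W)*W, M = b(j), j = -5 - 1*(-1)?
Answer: 2025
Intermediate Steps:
j = -4 (j = -5 + 1 = -4)
M = -4
G(W) = 2*W**2 (G(W) = (2*W)*W = 2*W**2)
(13 + G(M))**2 = (13 + 2*(-4)**2)**2 = (13 + 2*16)**2 = (13 + 32)**2 = 45**2 = 2025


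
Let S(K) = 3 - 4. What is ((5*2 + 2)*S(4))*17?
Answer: -204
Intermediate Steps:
S(K) = -1
((5*2 + 2)*S(4))*17 = ((5*2 + 2)*(-1))*17 = ((10 + 2)*(-1))*17 = (12*(-1))*17 = -12*17 = -204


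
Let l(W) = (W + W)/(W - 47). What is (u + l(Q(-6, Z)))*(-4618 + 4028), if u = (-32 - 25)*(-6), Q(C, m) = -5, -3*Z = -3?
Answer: -2624615/13 ≈ -2.0189e+5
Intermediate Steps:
Z = 1 (Z = -⅓*(-3) = 1)
l(W) = 2*W/(-47 + W) (l(W) = (2*W)/(-47 + W) = 2*W/(-47 + W))
u = 342 (u = -57*(-6) = 342)
(u + l(Q(-6, Z)))*(-4618 + 4028) = (342 + 2*(-5)/(-47 - 5))*(-4618 + 4028) = (342 + 2*(-5)/(-52))*(-590) = (342 + 2*(-5)*(-1/52))*(-590) = (342 + 5/26)*(-590) = (8897/26)*(-590) = -2624615/13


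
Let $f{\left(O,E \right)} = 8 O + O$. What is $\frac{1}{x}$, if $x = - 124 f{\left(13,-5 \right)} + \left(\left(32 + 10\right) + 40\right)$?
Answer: $- \frac{1}{14426} \approx -6.9319 \cdot 10^{-5}$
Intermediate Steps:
$f{\left(O,E \right)} = 9 O$
$x = -14426$ ($x = - 124 \cdot 9 \cdot 13 + \left(\left(32 + 10\right) + 40\right) = \left(-124\right) 117 + \left(42 + 40\right) = -14508 + 82 = -14426$)
$\frac{1}{x} = \frac{1}{-14426} = - \frac{1}{14426}$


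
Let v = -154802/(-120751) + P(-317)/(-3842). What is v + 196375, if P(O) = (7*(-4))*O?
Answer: 2679495941137/13644863 ≈ 1.9637e+5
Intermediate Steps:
P(O) = -28*O
v = -14030488/13644863 (v = -154802/(-120751) - 28*(-317)/(-3842) = -154802*(-1/120751) + 8876*(-1/3842) = 9106/7103 - 4438/1921 = -14030488/13644863 ≈ -1.0283)
v + 196375 = -14030488/13644863 + 196375 = 2679495941137/13644863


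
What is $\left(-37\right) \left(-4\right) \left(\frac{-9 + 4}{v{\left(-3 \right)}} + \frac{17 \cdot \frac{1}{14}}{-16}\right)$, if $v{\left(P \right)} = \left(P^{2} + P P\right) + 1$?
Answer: $- \frac{53391}{1064} \approx -50.18$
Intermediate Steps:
$v{\left(P \right)} = 1 + 2 P^{2}$ ($v{\left(P \right)} = \left(P^{2} + P^{2}\right) + 1 = 2 P^{2} + 1 = 1 + 2 P^{2}$)
$\left(-37\right) \left(-4\right) \left(\frac{-9 + 4}{v{\left(-3 \right)}} + \frac{17 \cdot \frac{1}{14}}{-16}\right) = \left(-37\right) \left(-4\right) \left(\frac{-9 + 4}{1 + 2 \left(-3\right)^{2}} + \frac{17 \cdot \frac{1}{14}}{-16}\right) = 148 \left(- \frac{5}{1 + 2 \cdot 9} + 17 \cdot \frac{1}{14} \left(- \frac{1}{16}\right)\right) = 148 \left(- \frac{5}{1 + 18} + \frac{17}{14} \left(- \frac{1}{16}\right)\right) = 148 \left(- \frac{5}{19} - \frac{17}{224}\right) = 148 \left(- \frac{1443}{4256}\right) = - \frac{53391}{1064}$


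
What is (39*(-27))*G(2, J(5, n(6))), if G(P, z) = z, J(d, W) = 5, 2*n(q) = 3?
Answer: -5265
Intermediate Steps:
n(q) = 3/2 (n(q) = (1/2)*3 = 3/2)
(39*(-27))*G(2, J(5, n(6))) = (39*(-27))*5 = -1053*5 = -5265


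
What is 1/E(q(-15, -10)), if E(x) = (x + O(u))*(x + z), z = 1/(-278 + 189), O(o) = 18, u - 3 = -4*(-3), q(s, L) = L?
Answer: -89/7128 ≈ -0.012486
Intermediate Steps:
u = 15 (u = 3 - 4*(-3) = 3 + 12 = 15)
z = -1/89 (z = 1/(-89) = -1/89 ≈ -0.011236)
E(x) = (18 + x)*(-1/89 + x) (E(x) = (x + 18)*(x - 1/89) = (18 + x)*(-1/89 + x))
1/E(q(-15, -10)) = 1/(-18/89 + (-10)² + (1601/89)*(-10)) = 1/(-18/89 + 100 - 16010/89) = 1/(-7128/89) = -89/7128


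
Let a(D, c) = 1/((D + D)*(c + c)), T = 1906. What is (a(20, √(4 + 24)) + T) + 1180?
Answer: 3086 + √7/1120 ≈ 3086.0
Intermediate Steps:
a(D, c) = 1/(4*D*c) (a(D, c) = 1/((2*D)*(2*c)) = 1/(4*D*c))
(a(20, √(4 + 24)) + T) + 1180 = ((¼)/(20*√(4 + 24)) + 1906) + 1180 = ((¼)*(1/20)/√28 + 1906) + 1180 = ((¼)*(1/20)/(2*√7) + 1906) + 1180 = ((¼)*(1/20)*(√7/14) + 1906) + 1180 = (√7/1120 + 1906) + 1180 = (1906 + √7/1120) + 1180 = 3086 + √7/1120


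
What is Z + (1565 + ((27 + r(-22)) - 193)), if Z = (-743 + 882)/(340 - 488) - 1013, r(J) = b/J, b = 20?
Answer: 625399/1628 ≈ 384.15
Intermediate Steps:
r(J) = 20/J
Z = -150063/148 (Z = 139/(-148) - 1013 = 139*(-1/148) - 1013 = -139/148 - 1013 = -150063/148 ≈ -1013.9)
Z + (1565 + ((27 + r(-22)) - 193)) = -150063/148 + (1565 + ((27 + 20/(-22)) - 193)) = -150063/148 + (1565 + ((27 + 20*(-1/22)) - 193)) = -150063/148 + (1565 + ((27 - 10/11) - 193)) = -150063/148 + (1565 + (287/11 - 193)) = -150063/148 + (1565 - 1836/11) = -150063/148 + 15379/11 = 625399/1628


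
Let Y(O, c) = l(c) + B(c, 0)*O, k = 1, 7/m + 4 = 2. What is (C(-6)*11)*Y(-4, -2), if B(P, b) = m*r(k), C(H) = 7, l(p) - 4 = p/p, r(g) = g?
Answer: 1463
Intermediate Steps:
m = -7/2 (m = 7/(-4 + 2) = 7/(-2) = 7*(-½) = -7/2 ≈ -3.5000)
l(p) = 5 (l(p) = 4 + p/p = 4 + 1 = 5)
B(P, b) = -7/2 (B(P, b) = -7/2*1 = -7/2)
Y(O, c) = 5 - 7*O/2
(C(-6)*11)*Y(-4, -2) = (7*11)*(5 - 7/2*(-4)) = 77*(5 + 14) = 77*19 = 1463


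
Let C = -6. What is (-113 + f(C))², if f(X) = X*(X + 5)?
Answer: 11449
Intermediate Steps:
f(X) = X*(5 + X)
(-113 + f(C))² = (-113 - 6*(5 - 6))² = (-113 - 6*(-1))² = (-113 + 6)² = (-107)² = 11449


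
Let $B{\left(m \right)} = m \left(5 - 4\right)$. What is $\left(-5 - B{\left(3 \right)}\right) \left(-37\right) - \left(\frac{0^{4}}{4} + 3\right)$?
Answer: $293$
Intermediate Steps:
$B{\left(m \right)} = m$ ($B{\left(m \right)} = m 1 = m$)
$\left(-5 - B{\left(3 \right)}\right) \left(-37\right) - \left(\frac{0^{4}}{4} + 3\right) = \left(-5 - 3\right) \left(-37\right) - \left(\frac{0^{4}}{4} + 3\right) = \left(-5 - 3\right) \left(-37\right) - \left(0 \cdot \frac{1}{4} + 3\right) = \left(-8\right) \left(-37\right) - \left(0 + 3\right) = 296 - 3 = 293$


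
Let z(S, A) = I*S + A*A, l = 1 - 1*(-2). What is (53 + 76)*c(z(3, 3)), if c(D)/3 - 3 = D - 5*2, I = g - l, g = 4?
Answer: 1935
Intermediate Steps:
l = 3 (l = 1 + 2 = 3)
I = 1 (I = 4 - 1*3 = 4 - 3 = 1)
z(S, A) = S + A² (z(S, A) = 1*S + A*A = S + A²)
c(D) = -21 + 3*D (c(D) = 9 + 3*(D - 5*2) = 9 + 3*(D - 10) = 9 + 3*(-10 + D) = 9 + (-30 + 3*D) = -21 + 3*D)
(53 + 76)*c(z(3, 3)) = (53 + 76)*(-21 + 3*(3 + 3²)) = 129*(-21 + 3*(3 + 9)) = 129*(-21 + 3*12) = 129*(-21 + 36) = 129*15 = 1935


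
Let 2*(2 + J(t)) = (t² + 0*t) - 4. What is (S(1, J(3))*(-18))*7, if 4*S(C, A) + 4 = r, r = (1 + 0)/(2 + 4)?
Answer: 483/4 ≈ 120.75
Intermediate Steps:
J(t) = -4 + t²/2 (J(t) = -2 + ((t² + 0*t) - 4)/2 = -2 + ((t² + 0) - 4)/2 = -2 + (t² - 4)/2 = -2 + (-4 + t²)/2 = -2 + (-2 + t²/2) = -4 + t²/2)
r = ⅙ (r = 1/6 = 1*(⅙) = ⅙ ≈ 0.16667)
S(C, A) = -23/24 (S(C, A) = -1 + (¼)*(⅙) = -1 + 1/24 = -23/24)
(S(1, J(3))*(-18))*7 = -23/24*(-18)*7 = (69/4)*7 = 483/4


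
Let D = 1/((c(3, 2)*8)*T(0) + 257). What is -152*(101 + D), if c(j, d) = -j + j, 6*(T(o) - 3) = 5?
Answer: -3945616/257 ≈ -15353.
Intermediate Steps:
T(o) = 23/6 (T(o) = 3 + (1/6)*5 = 3 + 5/6 = 23/6)
c(j, d) = 0
D = 1/257 (D = 1/((0*8)*(23/6) + 257) = 1/(0*(23/6) + 257) = 1/(0 + 257) = 1/257 ≈ 0.0038911)
-152*(101 + D) = -152*(101 + 1/257) = -152*25958/257 = -3945616/257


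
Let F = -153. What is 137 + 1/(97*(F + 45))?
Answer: 1435211/10476 ≈ 137.00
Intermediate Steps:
137 + 1/(97*(F + 45)) = 137 + 1/(97*(-153 + 45)) = 137 + (1/97)/(-108) = 137 + (1/97)*(-1/108) = 137 - 1/10476 = 1435211/10476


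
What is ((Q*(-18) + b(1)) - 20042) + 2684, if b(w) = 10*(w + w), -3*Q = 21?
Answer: -17212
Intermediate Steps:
Q = -7 (Q = -1/3*21 = -7)
b(w) = 20*w (b(w) = 10*(2*w) = 20*w)
((Q*(-18) + b(1)) - 20042) + 2684 = ((-7*(-18) + 20*1) - 20042) + 2684 = ((126 + 20) - 20042) + 2684 = (146 - 20042) + 2684 = -19896 + 2684 = -17212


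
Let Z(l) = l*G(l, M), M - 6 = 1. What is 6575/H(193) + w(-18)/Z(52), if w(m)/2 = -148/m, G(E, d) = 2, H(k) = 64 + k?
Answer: 1548059/60138 ≈ 25.742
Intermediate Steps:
M = 7 (M = 6 + 1 = 7)
w(m) = -296/m (w(m) = 2*(-148/m) = -296/m)
Z(l) = 2*l (Z(l) = l*2 = 2*l)
6575/H(193) + w(-18)/Z(52) = 6575/(64 + 193) + (-296/(-18))/((2*52)) = 6575/257 - 296*(-1/18)/104 = 6575*(1/257) + (148/9)*(1/104) = 6575/257 + 37/234 = 1548059/60138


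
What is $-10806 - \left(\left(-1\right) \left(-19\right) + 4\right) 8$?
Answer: $-10990$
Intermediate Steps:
$-10806 - \left(\left(-1\right) \left(-19\right) + 4\right) 8 = -10806 - \left(19 + 4\right) 8 = -10806 - 23 \cdot 8 = -10806 - 184 = -10990$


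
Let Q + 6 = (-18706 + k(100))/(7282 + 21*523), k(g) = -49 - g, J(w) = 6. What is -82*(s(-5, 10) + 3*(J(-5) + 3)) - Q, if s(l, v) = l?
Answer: -6564323/3653 ≈ -1797.0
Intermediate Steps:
Q = -25689/3653 (Q = -6 + (-18706 + (-49 - 1*100))/(7282 + 21*523) = -6 + (-18706 + (-49 - 100))/(7282 + 10983) = -6 + (-18706 - 149)/18265 = -6 - 18855*1/18265 = -6 - 3771/3653 = -25689/3653 ≈ -7.0323)
-82*(s(-5, 10) + 3*(J(-5) + 3)) - Q = -82*(-5 + 3*(6 + 3)) - 1*(-25689/3653) = -82*(-5 + 3*9) + 25689/3653 = -82*(-5 + 27) + 25689/3653 = -82*22 + 25689/3653 = -1804 + 25689/3653 = -6564323/3653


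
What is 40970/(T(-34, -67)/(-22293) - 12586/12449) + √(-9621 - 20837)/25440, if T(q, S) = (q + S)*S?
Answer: -11370222070290/364822081 + I*√30458/25440 ≈ -31167.0 + 0.0068602*I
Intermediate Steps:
T(q, S) = S*(S + q) (T(q, S) = (S + q)*S = S*(S + q))
40970/(T(-34, -67)/(-22293) - 12586/12449) + √(-9621 - 20837)/25440 = 40970/(-67*(-67 - 34)/(-22293) - 12586/12449) + √(-9621 - 20837)/25440 = 40970/(-67*(-101)*(-1/22293) - 12586*1/12449) + √(-30458)*(1/25440) = 40970/(6767*(-1/22293) - 12586/12449) + (I*√30458)*(1/25440) = 40970/(-6767/22293 - 12586/12449) + I*√30458/25440 = 40970/(-364822081/277525557) + I*√30458/25440 = 40970*(-277525557/364822081) + I*√30458/25440 = -11370222070290/364822081 + I*√30458/25440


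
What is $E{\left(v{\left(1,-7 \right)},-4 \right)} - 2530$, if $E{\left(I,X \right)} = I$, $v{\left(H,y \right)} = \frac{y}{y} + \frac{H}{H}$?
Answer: $-2528$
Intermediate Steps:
$v{\left(H,y \right)} = 2$ ($v{\left(H,y \right)} = 1 + 1 = 2$)
$E{\left(v{\left(1,-7 \right)},-4 \right)} - 2530 = 2 - 2530 = -2528$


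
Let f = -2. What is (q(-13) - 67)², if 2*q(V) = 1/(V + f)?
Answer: 4044121/900 ≈ 4493.5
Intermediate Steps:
q(V) = 1/(2*(-2 + V)) (q(V) = 1/(2*(V - 2)) = 1/(2*(-2 + V)))
(q(-13) - 67)² = (1/(2*(-2 - 13)) - 67)² = ((½)/(-15) - 67)² = ((½)*(-1/15) - 67)² = (-1/30 - 67)² = (-2011/30)² = 4044121/900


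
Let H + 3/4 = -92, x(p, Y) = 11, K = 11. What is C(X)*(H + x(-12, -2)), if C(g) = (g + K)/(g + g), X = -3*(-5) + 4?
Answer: -4905/76 ≈ -64.539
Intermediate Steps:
X = 19 (X = 15 + 4 = 19)
C(g) = (11 + g)/(2*g) (C(g) = (g + 11)/(g + g) = (11 + g)/((2*g)) = (11 + g)*(1/(2*g)) = (11 + g)/(2*g))
H = -371/4 (H = -3/4 - 92 = -371/4 ≈ -92.750)
C(X)*(H + x(-12, -2)) = ((1/2)*(11 + 19)/19)*(-371/4 + 11) = ((1/2)*(1/19)*30)*(-327/4) = (15/19)*(-327/4) = -4905/76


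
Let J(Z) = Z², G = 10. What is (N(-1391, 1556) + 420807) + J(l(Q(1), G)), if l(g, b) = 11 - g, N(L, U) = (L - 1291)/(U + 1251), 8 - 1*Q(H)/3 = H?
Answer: 1181483267/2807 ≈ 4.2091e+5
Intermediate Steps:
Q(H) = 24 - 3*H
N(L, U) = (-1291 + L)/(1251 + U)
(N(-1391, 1556) + 420807) + J(l(Q(1), G)) = ((-1291 - 1391)/(1251 + 1556) + 420807) + (11 - (24 - 3*1))² = (-2682/2807 + 420807) + (11 - (24 - 3))² = ((1/2807)*(-2682) + 420807) + (11 - 1*21)² = (-2682/2807 + 420807) + (11 - 21)² = 1181202567/2807 + (-10)² = 1181202567/2807 + 100 = 1181483267/2807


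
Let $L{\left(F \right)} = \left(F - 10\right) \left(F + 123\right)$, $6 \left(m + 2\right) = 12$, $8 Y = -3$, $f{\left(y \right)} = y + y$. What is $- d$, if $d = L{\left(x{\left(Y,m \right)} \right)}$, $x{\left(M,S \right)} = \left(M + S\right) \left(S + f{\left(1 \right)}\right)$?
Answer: $\frac{21027}{16} \approx 1314.2$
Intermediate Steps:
$f{\left(y \right)} = 2 y$
$Y = - \frac{3}{8}$ ($Y = \frac{1}{8} \left(-3\right) = - \frac{3}{8} \approx -0.375$)
$m = 0$ ($m = -2 + \frac{1}{6} \cdot 12 = -2 + 2 = 0$)
$x{\left(M,S \right)} = \left(2 + S\right) \left(M + S\right)$ ($x{\left(M,S \right)} = \left(M + S\right) \left(S + 2 \cdot 1\right) = \left(M + S\right) \left(S + 2\right) = \left(M + S\right) \left(2 + S\right) = \left(2 + S\right) \left(M + S\right)$)
$L{\left(F \right)} = \left(-10 + F\right) \left(123 + F\right)$
$d = - \frac{21027}{16}$ ($d = -1230 + \left(0^{2} + 2 \left(- \frac{3}{8}\right) + 2 \cdot 0 - 0\right)^{2} + 113 \left(0^{2} + 2 \left(- \frac{3}{8}\right) + 2 \cdot 0 - 0\right) = -1230 + \left(0 - \frac{3}{4} + 0 + 0\right)^{2} + 113 \left(0 - \frac{3}{4} + 0 + 0\right) = -1230 + \left(- \frac{3}{4}\right)^{2} + 113 \left(- \frac{3}{4}\right) = -1230 + \frac{9}{16} - \frac{339}{4} = - \frac{21027}{16} \approx -1314.2$)
$- d = \left(-1\right) \left(- \frac{21027}{16}\right) = \frac{21027}{16}$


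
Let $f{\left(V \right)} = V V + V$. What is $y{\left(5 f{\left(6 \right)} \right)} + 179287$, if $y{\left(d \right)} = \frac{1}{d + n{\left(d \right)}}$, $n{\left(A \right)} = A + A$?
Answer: $\frac{112950811}{630} \approx 1.7929 \cdot 10^{5}$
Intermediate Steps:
$n{\left(A \right)} = 2 A$
$f{\left(V \right)} = V + V^{2}$ ($f{\left(V \right)} = V^{2} + V = V + V^{2}$)
$y{\left(d \right)} = \frac{1}{3 d}$ ($y{\left(d \right)} = \frac{1}{d + 2 d} = \frac{1}{3 d}$)
$y{\left(5 f{\left(6 \right)} \right)} + 179287 = \frac{1}{3 \cdot 5 \cdot 6 \left(1 + 6\right)} + 179287 = \frac{1}{3 \cdot 5 \cdot 6 \cdot 7} + 179287 = \frac{1}{3 \cdot 5 \cdot 42} + 179287 = \frac{1}{3 \cdot 210} + 179287 = \frac{1}{3} \cdot \frac{1}{210} + 179287 = \frac{1}{630} + 179287 = \frac{112950811}{630}$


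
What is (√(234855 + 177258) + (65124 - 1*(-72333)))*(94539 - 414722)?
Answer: -44011394631 - 320183*√412113 ≈ -4.4217e+10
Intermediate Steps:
(√(234855 + 177258) + (65124 - 1*(-72333)))*(94539 - 414722) = (√412113 + (65124 + 72333))*(-320183) = (√412113 + 137457)*(-320183) = (137457 + √412113)*(-320183) = -44011394631 - 320183*√412113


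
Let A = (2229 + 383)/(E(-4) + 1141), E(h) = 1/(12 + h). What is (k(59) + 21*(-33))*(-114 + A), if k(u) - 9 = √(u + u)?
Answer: 232516680/3043 - 1019810*√118/9129 ≈ 75197.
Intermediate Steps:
k(u) = 9 + √2*√u (k(u) = 9 + √(u + u) = 9 + √(2*u) = 9 + √2*√u)
A = 20896/9129 (A = (2229 + 383)/(1/(12 - 4) + 1141) = 2612/(1/8 + 1141) = 2612/(⅛ + 1141) = 2612/(9129/8) = 2612*(8/9129) = 20896/9129 ≈ 2.2890)
(k(59) + 21*(-33))*(-114 + A) = ((9 + √2*√59) + 21*(-33))*(-114 + 20896/9129) = ((9 + √118) - 693)*(-1019810/9129) = (-684 + √118)*(-1019810/9129) = 232516680/3043 - 1019810*√118/9129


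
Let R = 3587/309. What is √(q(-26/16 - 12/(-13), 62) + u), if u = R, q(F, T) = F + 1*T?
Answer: 187*√538278/16068 ≈ 8.5385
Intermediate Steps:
q(F, T) = F + T
R = 3587/309 (R = 3587*(1/309) = 3587/309 ≈ 11.608)
u = 3587/309 ≈ 11.608
√(q(-26/16 - 12/(-13), 62) + u) = √(((-26/16 - 12/(-13)) + 62) + 3587/309) = √(((-26*1/16 - 12*(-1/13)) + 62) + 3587/309) = √(((-13/8 + 12/13) + 62) + 3587/309) = √((-73/104 + 62) + 3587/309) = √(6375/104 + 3587/309) = √(2342923/32136) = 187*√538278/16068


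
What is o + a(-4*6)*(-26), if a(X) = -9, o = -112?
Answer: 122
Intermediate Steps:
o + a(-4*6)*(-26) = -112 - 9*(-26) = -112 + 234 = 122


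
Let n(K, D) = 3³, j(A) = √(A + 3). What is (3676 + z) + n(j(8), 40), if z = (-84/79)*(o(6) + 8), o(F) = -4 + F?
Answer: 291697/79 ≈ 3692.4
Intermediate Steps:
j(A) = √(3 + A)
n(K, D) = 27
z = -840/79 (z = (-84/79)*((-4 + 6) + 8) = (-84*1/79)*(2 + 8) = -84/79*10 = -840/79 ≈ -10.633)
(3676 + z) + n(j(8), 40) = (3676 - 840/79) + 27 = 289564/79 + 27 = 291697/79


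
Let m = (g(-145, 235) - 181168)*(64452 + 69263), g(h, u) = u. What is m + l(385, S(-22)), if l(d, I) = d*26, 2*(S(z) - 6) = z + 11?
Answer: -24193446085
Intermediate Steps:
S(z) = 23/2 + z/2 (S(z) = 6 + (z + 11)/2 = 6 + (11 + z)/2 = 6 + (11/2 + z/2) = 23/2 + z/2)
m = -24193456095 (m = (235 - 181168)*(64452 + 69263) = -180933*133715 = -24193456095)
l(d, I) = 26*d
m + l(385, S(-22)) = -24193456095 + 26*385 = -24193456095 + 10010 = -24193446085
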